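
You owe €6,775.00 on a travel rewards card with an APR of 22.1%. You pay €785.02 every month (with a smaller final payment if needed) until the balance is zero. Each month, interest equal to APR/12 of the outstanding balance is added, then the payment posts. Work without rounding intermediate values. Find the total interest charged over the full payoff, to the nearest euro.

Monthly rate r = 22.1%/12 = 1.84167% = 0.0184167.
Payoff takes n = ⌈−ln(1 − rB₀/P)/ln(1+r)⌉ = ⌈9.485⌉ = 10 payments; the last is €382.61.
Total paid = 9·€785.02 + €382.61 = €7,447.79.
Total interest = total paid − principal = €7,447.79 − €6,775.00 = €672.79.

€673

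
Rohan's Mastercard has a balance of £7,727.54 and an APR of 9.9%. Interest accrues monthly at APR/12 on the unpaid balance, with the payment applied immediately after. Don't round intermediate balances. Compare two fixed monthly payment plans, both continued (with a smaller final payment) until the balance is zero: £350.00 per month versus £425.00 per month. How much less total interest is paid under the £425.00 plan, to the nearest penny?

£158.68

Monthly rate r = 9.9%/12 = 0.825% = 0.00825.
At £350.00/mo: n = ⌈−ln(1 − rB₀/P)/ln(1+r)⌉ = 25 payments (last £165.97); total interest = total paid − £7,727.54 = £838.43.
At £425.00/mo: 20 payments (last £332.29); total interest £679.75.
Interest saved = £838.43 − £679.75 = £158.68.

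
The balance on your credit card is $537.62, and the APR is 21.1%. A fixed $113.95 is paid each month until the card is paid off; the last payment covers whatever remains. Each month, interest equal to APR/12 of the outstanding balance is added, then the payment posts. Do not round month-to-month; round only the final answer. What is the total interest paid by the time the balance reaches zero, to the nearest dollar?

Monthly rate r = 21.1%/12 = 1.75833% = 0.0175833.
Payoff takes n = ⌈−ln(1 − rB₀/P)/ln(1+r)⌉ = ⌈4.968⌉ = 5 payments; the last is $110.39.
Total paid = 4·$113.95 + $110.39 = $566.19.
Total interest = total paid − principal = $566.19 − $537.62 = $28.57.

$29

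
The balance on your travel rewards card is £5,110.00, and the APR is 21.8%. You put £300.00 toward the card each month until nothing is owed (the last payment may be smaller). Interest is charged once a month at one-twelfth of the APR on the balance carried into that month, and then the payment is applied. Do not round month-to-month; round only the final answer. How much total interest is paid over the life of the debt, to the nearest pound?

Monthly rate r = 21.8%/12 = 1.81667% = 0.0181667.
Payoff takes n = ⌈−ln(1 − rB₀/P)/ln(1+r)⌉ = ⌈20.565⌉ = 21 payments; the last is £170.27.
Total paid = 20·£300.00 + £170.27 = £6,170.27.
Total interest = total paid − principal = £6,170.27 − £5,110.00 = £1,060.27.

£1,060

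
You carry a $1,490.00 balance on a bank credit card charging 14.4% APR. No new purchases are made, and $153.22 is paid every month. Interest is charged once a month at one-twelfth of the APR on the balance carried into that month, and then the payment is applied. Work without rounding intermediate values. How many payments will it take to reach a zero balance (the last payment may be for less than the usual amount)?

Monthly rate r = 14.4%/12 = 1.2% = 0.012.
Recurrence: B ← B·(1+r) − $153.22.
Month 1: interest $17.88; balance after payment $1,354.66.
Month 2: interest $16.26; balance after payment $1,217.70.
Closed form: n = −ln(1 − rB₀/P)/ln(1+r) = −ln(0.88331)/ln(1.012) ≈ 10.402, so the balance reaches zero during payment 11.

11 payments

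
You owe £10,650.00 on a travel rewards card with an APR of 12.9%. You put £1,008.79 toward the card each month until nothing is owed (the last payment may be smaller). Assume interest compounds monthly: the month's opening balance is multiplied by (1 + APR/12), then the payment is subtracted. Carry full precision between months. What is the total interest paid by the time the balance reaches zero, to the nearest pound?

Monthly rate r = 12.9%/12 = 1.075% = 0.01075.
Payoff takes n = ⌈−ln(1 − rB₀/P)/ln(1+r)⌉ = ⌈11.266⌉ = 12 payments; the last is £269.36.
Total paid = 11·£1,008.79 + £269.36 = £11,366.05.
Total interest = total paid − principal = £11,366.05 − £10,650.00 = £716.05.

£716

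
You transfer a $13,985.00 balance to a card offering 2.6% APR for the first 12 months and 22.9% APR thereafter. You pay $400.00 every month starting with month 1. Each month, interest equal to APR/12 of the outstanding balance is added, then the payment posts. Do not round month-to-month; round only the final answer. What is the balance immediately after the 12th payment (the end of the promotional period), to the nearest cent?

Promo months 1–12 at r₀ = 2.6%/12 = 0.00216667; months 13+ at r₁ = 22.9%/12 = 0.0190833.
After month 12: iterate B ← B·(1+r₀) − $400.00 for 12 months → $9,495.36.

$9,495.36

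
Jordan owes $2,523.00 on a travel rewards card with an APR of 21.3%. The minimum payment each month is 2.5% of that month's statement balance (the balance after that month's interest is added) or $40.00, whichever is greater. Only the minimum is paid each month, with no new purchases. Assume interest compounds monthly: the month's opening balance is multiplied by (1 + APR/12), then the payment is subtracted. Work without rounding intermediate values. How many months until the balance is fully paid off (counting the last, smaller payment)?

130 months

Monthly rate r = 21.3%/12 = 1.775% = 0.01775.
While 2.5% of the post-interest balance exceeds $40.00, each month B ← (B·(1+r))·(1 − 0.025), i.e. B shrinks by the factor (1+r)·0.975 = 0.99231.
This holds for months 1–62. Entering month 63 the balance is $1,562.98; 2.5% of the post-interest balance is now below $40.00, so the flat $40.00 minimum applies from here.
From month 63 a fixed $40.00 at rate r clears $1,562.98 in 68 more payments. Total: 62 + 68 = 130 months.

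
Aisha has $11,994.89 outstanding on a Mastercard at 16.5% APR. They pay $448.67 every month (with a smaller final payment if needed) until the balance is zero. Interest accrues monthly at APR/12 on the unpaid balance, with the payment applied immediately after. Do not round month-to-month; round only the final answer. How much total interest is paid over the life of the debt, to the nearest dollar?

$3,061

Monthly rate r = 16.5%/12 = 1.375% = 0.01375.
Payoff takes n = ⌈−ln(1 − rB₀/P)/ln(1+r)⌉ = ⌈33.554⌉ = 34 payments; the last is $249.45.
Total paid = 33·$448.67 + $249.45 = $15,055.56.
Total interest = total paid − principal = $15,055.56 − $11,994.89 = $3,060.67.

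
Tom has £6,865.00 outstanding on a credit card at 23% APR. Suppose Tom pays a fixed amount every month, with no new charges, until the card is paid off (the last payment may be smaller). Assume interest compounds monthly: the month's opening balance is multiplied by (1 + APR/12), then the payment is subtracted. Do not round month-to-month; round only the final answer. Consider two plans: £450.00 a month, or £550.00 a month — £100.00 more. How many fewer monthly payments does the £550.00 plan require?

4 fewer payments

Monthly rate r = 23%/12 = 1.91667% = 0.0191667.
At £450.00/mo: n = ⌈−ln(1 − rB₀/P)/ln(1+r)⌉ = 19 payments (last £98.82); total interest = total paid − £6,865.00 = £1,333.82.
At £550.00/mo: 15 payments (last £222.48); total interest £1,057.48.
Payments saved = 19 − 15 = 4.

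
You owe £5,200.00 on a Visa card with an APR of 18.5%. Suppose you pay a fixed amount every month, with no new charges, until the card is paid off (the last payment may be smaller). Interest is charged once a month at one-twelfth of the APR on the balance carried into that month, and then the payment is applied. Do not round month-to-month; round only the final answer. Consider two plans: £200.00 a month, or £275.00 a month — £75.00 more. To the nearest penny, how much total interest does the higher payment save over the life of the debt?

Monthly rate r = 18.5%/12 = 1.54167% = 0.0154167.
At £200.00/mo: n = ⌈−ln(1 − rB₀/P)/ln(1+r)⌉ = 34 payments (last £96.43); total interest = total paid − £5,200.00 = £1,496.43.
At £275.00/mo: 23 payments (last £145.18); total interest £995.18.
Interest saved = £1,496.43 − £995.18 = £501.25.

£501.25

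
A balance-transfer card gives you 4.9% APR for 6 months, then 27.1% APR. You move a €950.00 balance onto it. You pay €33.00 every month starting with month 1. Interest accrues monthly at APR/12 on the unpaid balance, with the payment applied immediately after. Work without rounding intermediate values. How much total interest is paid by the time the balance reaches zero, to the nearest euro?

€362

Promo months 1–6 at r₀ = 4.9%/12 = 0.00408333; months 7+ at r₁ = 27.1%/12 = 0.0225833.
After month 6: iterate B ← B·(1+r₀) − €33.00 for 6 months → €773.48.
Then at r₁ with €33.00/mo: n₂ = −ln(1 − r₁·B/P)/ln(1+r₁) ≈ 33.74 → 34 more payments.
Total paid = 39·€33.00 + €24.65 = €1,311.65; interest = €1,311.65 − €950.00 = €361.65.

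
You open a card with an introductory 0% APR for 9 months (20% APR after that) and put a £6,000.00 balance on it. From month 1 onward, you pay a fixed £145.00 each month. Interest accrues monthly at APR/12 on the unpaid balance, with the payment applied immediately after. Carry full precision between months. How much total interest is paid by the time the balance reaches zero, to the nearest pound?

Promo months 1–9 at r₀ = 0%/12 = 0; months 10+ at r₁ = 20%/12 = 0.0166667.
After month 9 (no interest yet): B = £6,000.00 − 9·£145.00 = £4,695.00.
Then at r₁ with £145.00/mo: n₂ = −ln(1 − r₁·B/P)/ln(1+r₁) ≈ 46.93 → 47 more payments.
Total paid = 55·£145.00 + £135.44 = £8,110.44; interest = £8,110.44 − £6,000.00 = £2,110.44.

£2,110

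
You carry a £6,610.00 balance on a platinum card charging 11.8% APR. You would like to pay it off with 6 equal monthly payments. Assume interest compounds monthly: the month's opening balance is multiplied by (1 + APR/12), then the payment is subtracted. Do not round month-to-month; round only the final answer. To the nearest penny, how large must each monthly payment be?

£1,139.89

Monthly rate r = 11.8%/12 = 0.983333% = 0.00983333.
Level-payment amortization: P = B₀·r / (1 − (1+r)^(−n)) = 6610.00·0.00983333 / (1 − 1.00983^(−6)).
Denominator 1 − (1+r)^(−6) = 0.0570215078.
P = 64.9983 / 0.0570215078 ≈ 1139.89.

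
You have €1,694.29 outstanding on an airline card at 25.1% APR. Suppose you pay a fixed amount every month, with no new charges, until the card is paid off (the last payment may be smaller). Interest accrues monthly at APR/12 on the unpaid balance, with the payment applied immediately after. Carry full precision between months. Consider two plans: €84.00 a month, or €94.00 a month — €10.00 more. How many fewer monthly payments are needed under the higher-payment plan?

4 fewer payments

Monthly rate r = 25.1%/12 = 2.09167% = 0.0209167.
At €84.00/mo: n = ⌈−ln(1 − rB₀/P)/ln(1+r)⌉ = 27 payments (last €39.86); total interest = total paid − €1,694.29 = €529.57.
At €94.00/mo: 23 payments (last €80.96); total interest €454.67.
Payments saved = 27 − 23 = 4.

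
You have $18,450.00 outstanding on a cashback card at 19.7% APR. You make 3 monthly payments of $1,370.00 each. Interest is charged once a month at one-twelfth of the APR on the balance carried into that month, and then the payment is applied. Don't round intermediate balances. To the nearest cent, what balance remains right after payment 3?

Monthly rate r = 19.7%/12 = 1.64167% = 0.0164167.
Each month: B ← B·(1+r) − $1,370.00.
Month 1: interest $302.89; balance after payment $17,382.89.
Month 2: interest $285.37; balance after payment $16,298.26.
Month 3: interest $267.56; balance after payment $15,195.82.

$15,195.82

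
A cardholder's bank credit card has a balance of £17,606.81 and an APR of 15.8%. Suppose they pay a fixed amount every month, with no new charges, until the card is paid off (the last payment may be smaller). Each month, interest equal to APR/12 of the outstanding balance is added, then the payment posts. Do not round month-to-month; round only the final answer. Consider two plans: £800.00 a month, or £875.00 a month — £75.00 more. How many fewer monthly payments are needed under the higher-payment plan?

3 fewer payments

Monthly rate r = 15.8%/12 = 1.31667% = 0.0131667.
At £800.00/mo: n = ⌈−ln(1 − rB₀/P)/ln(1+r)⌉ = 27 payments (last £127.88); total interest = total paid − £17,606.81 = £3,321.07.
At £875.00/mo: 24 payments (last £466.12); total interest £2,984.31.
Payments saved = 27 − 24 = 3.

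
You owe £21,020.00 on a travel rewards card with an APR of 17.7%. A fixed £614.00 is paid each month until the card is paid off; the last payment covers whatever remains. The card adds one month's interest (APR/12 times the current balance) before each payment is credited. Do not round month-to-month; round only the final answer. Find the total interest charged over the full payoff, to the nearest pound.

£8,464

Monthly rate r = 17.7%/12 = 1.475% = 0.01475.
Payoff takes n = ⌈−ln(1 − rB₀/P)/ln(1+r)⌉ = ⌈48.020⌉ = 49 payments; the last is £12.08.
Total paid = 48·£614.00 + £12.08 = £29,484.08.
Total interest = total paid − principal = £29,484.08 − £21,020.00 = £8,464.08.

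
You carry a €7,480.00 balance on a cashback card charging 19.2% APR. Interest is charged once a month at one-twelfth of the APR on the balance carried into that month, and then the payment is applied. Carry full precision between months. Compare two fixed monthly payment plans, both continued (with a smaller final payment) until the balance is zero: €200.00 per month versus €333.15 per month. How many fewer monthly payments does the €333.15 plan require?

Monthly rate r = 19.2%/12 = 1.6% = 0.016.
At €200.00/mo: n = ⌈−ln(1 − rB₀/P)/ln(1+r)⌉ = 58 payments (last €95.12); total interest = total paid − €7,480.00 = €4,015.12.
At €333.15/mo: 29 payments (last €13.59); total interest €1,861.79.
Payments saved = 58 − 29 = 29.

29 fewer payments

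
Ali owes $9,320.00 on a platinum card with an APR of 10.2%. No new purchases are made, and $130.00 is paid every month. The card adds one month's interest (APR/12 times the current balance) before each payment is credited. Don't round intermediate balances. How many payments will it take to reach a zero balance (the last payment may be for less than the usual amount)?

Monthly rate r = 10.2%/12 = 0.85% = 0.0085.
Recurrence: B ← B·(1+r) − $130.00.
Month 1: interest $79.22; balance after payment $9,269.22.
Month 2: interest $78.79; balance after payment $9,218.01.
Closed form: n = −ln(1 − rB₀/P)/ln(1+r) = −ln(0.39062)/ln(1.0085) ≈ 111.061, so the balance reaches zero during payment 112.

112 months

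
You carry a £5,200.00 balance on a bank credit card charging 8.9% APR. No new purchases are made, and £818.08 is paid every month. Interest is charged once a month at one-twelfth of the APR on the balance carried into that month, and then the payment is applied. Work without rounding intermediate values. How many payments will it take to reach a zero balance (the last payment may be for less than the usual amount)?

Monthly rate r = 8.9%/12 = 0.741667% = 0.00741667.
Recurrence: B ← B·(1+r) − £818.08.
Month 1: interest £38.57; balance after payment £4,420.49.
Month 2: interest £32.79; balance after payment £3,635.19.
Closed form: n = −ln(1 − rB₀/P)/ln(1+r) = −ln(0.95286)/ln(1.00742) ≈ 6.535, so the balance reaches zero during payment 7.

7 months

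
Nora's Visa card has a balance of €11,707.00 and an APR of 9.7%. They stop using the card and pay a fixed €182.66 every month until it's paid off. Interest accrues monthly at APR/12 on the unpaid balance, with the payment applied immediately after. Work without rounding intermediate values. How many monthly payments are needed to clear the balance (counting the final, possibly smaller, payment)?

Monthly rate r = 9.7%/12 = 0.808333% = 0.00808333.
Recurrence: B ← B·(1+r) − €182.66.
Month 1: interest €94.63; balance after payment €11,618.97.
Month 2: interest €93.92; balance after payment €11,530.23.
Closed form: n = −ln(1 − rB₀/P)/ln(1+r) = −ln(0.48192)/ln(1.00808) ≈ 90.670, so the balance reaches zero during payment 91.

91 payments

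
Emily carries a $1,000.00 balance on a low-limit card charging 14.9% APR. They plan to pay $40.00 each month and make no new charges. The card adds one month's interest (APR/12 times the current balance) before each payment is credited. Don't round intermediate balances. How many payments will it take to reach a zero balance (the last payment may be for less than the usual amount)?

31 months

Monthly rate r = 14.9%/12 = 1.24167% = 0.0124167.
Recurrence: B ← B·(1+r) − $40.00.
Month 1: interest $12.42; balance after payment $972.42.
Month 2: interest $12.07; balance after payment $944.49.
Closed form: n = −ln(1 − rB₀/P)/ln(1+r) = −ln(0.68958)/ln(1.01242) ≈ 30.118, so the balance reaches zero during payment 31.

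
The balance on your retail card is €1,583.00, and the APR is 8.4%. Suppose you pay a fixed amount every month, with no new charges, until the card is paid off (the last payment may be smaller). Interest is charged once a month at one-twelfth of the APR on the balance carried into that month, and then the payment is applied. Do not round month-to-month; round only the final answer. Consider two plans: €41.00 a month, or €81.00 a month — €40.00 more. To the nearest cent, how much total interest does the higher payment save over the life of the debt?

Monthly rate r = 8.4%/12 = 0.7% = 0.007.
At €41.00/mo: n = ⌈−ln(1 − rB₀/P)/ln(1+r)⌉ = 46 payments (last €6.93); total interest = total paid − €1,583.00 = €268.93.
At €81.00/mo: 22 payments (last €7.27); total interest €125.27.
Interest saved = €268.93 − €125.27 = €143.66.

€143.66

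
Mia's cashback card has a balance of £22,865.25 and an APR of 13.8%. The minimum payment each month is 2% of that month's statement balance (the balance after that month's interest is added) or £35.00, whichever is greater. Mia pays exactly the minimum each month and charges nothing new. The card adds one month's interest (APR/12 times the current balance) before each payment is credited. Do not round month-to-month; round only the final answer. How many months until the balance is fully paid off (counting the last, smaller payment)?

368 months

Monthly rate r = 13.8%/12 = 1.15% = 0.0115.
While 2% of the post-interest balance exceeds £35.00, each month B ← (B·(1+r))·(1 − 0.02), i.e. B shrinks by the factor (1+r)·0.98 = 0.99127.
This holds for months 1–295. Entering month 296 the balance is £1,721.10; 2% of the post-interest balance is now below £35.00, so the flat £35.00 minimum applies from here.
From month 296 a fixed £35.00 at rate r clears £1,721.10 in 73 more payments. Total: 295 + 73 = 368 months.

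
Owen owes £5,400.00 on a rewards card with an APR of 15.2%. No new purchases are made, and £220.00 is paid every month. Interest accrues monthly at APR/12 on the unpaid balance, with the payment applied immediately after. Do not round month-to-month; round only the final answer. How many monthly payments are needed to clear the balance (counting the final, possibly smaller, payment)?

Monthly rate r = 15.2%/12 = 1.26667% = 0.0126667.
Recurrence: B ← B·(1+r) − £220.00.
Month 1: interest £68.40; balance after payment £5,248.40.
Month 2: interest £66.48; balance after payment £5,094.88.
Closed form: n = −ln(1 − rB₀/P)/ln(1+r) = −ln(0.68909)/ln(1.01267) ≈ 29.584, so the balance reaches zero during payment 30.

30 payments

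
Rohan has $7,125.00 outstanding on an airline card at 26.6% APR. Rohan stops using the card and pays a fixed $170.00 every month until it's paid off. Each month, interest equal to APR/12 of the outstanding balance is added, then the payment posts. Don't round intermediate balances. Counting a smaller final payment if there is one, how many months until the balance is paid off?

Monthly rate r = 26.6%/12 = 2.21667% = 0.0221667.
Recurrence: B ← B·(1+r) − $170.00.
Month 1: interest $157.94; balance after payment $7,112.94.
Month 2: interest $157.67; balance after payment $7,100.61.
Closed form: n = −ln(1 − rB₀/P)/ln(1+r) = −ln(0.070956)/ln(1.02217) ≈ 120.673, so the balance reaches zero during payment 121.

121 months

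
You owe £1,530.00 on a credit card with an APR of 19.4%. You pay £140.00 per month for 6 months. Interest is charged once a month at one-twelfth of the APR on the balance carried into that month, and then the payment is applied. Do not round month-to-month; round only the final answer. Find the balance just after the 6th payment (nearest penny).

Monthly rate r = 19.4%/12 = 1.61667% = 0.0161667.
Each month: B ← B·(1+r) − £140.00.
Month 1: interest £24.73; balance after payment £1,414.73.
Month 2: interest £22.87; balance after payment £1,297.61.
Month 3: interest £20.98; balance after payment £1,178.58.
Month 4: interest £19.05; balance after payment £1,057.64.
Month 5: interest £17.10; balance after payment £934.74.
Month 6: interest £15.11; balance after payment £809.85.

£809.85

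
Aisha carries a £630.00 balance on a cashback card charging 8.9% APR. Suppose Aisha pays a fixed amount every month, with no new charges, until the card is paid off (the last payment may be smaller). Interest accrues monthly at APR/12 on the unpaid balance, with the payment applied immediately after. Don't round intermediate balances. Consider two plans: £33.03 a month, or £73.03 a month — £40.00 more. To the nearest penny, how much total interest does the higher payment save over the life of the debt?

Monthly rate r = 8.9%/12 = 0.741667% = 0.00741667.
At £33.03/mo: n = ⌈−ln(1 − rB₀/P)/ln(1+r)⌉ = 21 payments (last £21.21); total interest = total paid − £630.00 = £51.81.
At £73.03/mo: 9 payments (last £69.24); total interest £23.48.
Interest saved = £51.81 − £23.48 = £28.33.

£28.33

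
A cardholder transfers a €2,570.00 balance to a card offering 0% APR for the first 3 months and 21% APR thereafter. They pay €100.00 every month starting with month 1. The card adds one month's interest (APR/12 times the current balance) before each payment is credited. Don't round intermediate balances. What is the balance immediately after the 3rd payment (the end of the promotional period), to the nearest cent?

€2,270.00

Promo months 1–3 at r₀ = 0%/12 = 0; months 4+ at r₁ = 21%/12 = 0.0175.
After month 3 (no interest yet): B = €2,570.00 − 3·€100.00 = €2,270.00.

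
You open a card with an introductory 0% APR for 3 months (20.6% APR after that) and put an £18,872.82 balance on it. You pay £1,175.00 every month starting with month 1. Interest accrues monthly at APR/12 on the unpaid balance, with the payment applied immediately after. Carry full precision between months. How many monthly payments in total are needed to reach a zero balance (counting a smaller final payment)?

18 months

Promo months 1–3 at r₀ = 0%/12 = 0; months 4+ at r₁ = 20.6%/12 = 0.0171667.
After month 3 (no interest yet): B = £18,872.82 − 3·£1,175.00 = £15,347.82.
Then at r₁ with £1,175.00/mo: n₂ = −ln(1 − r₁·B/P)/ln(1+r₁) ≈ 14.92 → 15 more payments.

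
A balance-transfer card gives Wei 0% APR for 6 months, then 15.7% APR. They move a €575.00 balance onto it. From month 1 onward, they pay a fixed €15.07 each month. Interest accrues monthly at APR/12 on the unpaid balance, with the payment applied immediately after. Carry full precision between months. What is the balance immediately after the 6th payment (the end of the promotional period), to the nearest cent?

€484.58

Promo months 1–6 at r₀ = 0%/12 = 0; months 7+ at r₁ = 15.7%/12 = 0.0130833.
After month 6 (no interest yet): B = €575.00 − 6·€15.07 = €484.58.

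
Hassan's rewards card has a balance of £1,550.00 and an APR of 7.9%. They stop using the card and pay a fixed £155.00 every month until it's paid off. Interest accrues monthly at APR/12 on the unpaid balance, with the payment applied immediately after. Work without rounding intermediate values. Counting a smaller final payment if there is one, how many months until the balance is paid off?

11 payments

Monthly rate r = 7.9%/12 = 0.658333% = 0.00658333.
Recurrence: B ← B·(1+r) − £155.00.
Month 1: interest £10.20; balance after payment £1,405.20.
Month 2: interest £9.25; balance after payment £1,259.46.
Closed form: n = −ln(1 − rB₀/P)/ln(1+r) = −ln(0.93417)/ln(1.00658) ≈ 10.378, so the balance reaches zero during payment 11.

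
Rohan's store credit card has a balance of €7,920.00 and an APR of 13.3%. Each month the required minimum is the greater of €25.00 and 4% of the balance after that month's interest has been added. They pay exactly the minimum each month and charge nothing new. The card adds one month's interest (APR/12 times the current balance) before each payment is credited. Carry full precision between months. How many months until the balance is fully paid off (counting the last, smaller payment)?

Monthly rate r = 13.3%/12 = 1.10833% = 0.0110833.
While 4% of the post-interest balance exceeds €25.00, each month B ← (B·(1+r))·(1 − 0.04), i.e. B shrinks by the factor (1+r)·0.96 = 0.97064.
This holds for months 1–86. Entering month 87 the balance is €610.56; 4% of the post-interest balance is now below €25.00, so the flat €25.00 minimum applies from here.
From month 87 a fixed €25.00 at rate r clears €610.56 in 29 more payments. Total: 86 + 29 = 115 months.

115 months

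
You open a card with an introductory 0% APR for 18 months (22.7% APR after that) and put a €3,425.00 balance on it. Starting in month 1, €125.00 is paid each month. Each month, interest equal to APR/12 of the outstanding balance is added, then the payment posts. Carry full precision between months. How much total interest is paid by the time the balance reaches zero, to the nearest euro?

€131

Promo months 1–18 at r₀ = 0%/12 = 0; months 19+ at r₁ = 22.7%/12 = 0.0189167.
After month 18 (no interest yet): B = €3,425.00 − 18·€125.00 = €1,175.00.
Then at r₁ with €125.00/mo: n₂ = −ln(1 − r₁·B/P)/ln(1+r₁) ≈ 10.45 → 11 more payments.
Total paid = 28·€125.00 + €56.27 = €3,556.27; interest = €3,556.27 − €3,425.00 = €131.27.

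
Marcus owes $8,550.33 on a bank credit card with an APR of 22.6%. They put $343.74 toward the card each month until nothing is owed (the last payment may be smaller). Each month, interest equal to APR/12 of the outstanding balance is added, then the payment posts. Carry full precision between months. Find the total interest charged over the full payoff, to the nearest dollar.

Monthly rate r = 22.6%/12 = 1.88333% = 0.0188333.
Payoff takes n = ⌈−ln(1 − rB₀/P)/ln(1+r)⌉ = ⌈33.872⌉ = 34 payments; the last is $300.14.
Total paid = 33·$343.74 + $300.14 = $11,643.56.
Total interest = total paid − principal = $11,643.56 − $8,550.33 = $3,093.23.

$3,093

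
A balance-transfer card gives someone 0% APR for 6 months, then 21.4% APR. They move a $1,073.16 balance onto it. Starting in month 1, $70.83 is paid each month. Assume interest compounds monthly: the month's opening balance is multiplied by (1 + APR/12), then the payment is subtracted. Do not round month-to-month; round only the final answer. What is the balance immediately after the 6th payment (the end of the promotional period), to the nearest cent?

Promo months 1–6 at r₀ = 0%/12 = 0; months 7+ at r₁ = 21.4%/12 = 0.0178333.
After month 6 (no interest yet): B = $1,073.16 − 6·$70.83 = $648.18.

$648.18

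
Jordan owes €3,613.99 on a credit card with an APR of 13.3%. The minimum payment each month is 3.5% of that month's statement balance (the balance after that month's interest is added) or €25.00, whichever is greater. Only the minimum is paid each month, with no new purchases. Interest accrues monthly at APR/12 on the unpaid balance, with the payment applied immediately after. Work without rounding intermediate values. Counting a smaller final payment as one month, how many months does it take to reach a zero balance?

101 months

Monthly rate r = 13.3%/12 = 1.10833% = 0.0110833.
While 3.5% of the post-interest balance exceeds €25.00, each month B ← (B·(1+r))·(1 − 0.035), i.e. B shrinks by the factor (1+r)·0.965 = 0.9757.
This holds for months 1–67. Entering month 68 the balance is €695.09; 3.5% of the post-interest balance is now below €25.00, so the flat €25.00 minimum applies from here.
From month 68 a fixed €25.00 at rate r clears €695.09 in 34 more payments. Total: 67 + 34 = 101 months.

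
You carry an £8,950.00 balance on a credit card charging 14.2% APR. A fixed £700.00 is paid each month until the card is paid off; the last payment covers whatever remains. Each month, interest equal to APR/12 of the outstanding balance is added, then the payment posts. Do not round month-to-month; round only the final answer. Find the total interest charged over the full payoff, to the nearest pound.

Monthly rate r = 14.2%/12 = 1.18333% = 0.0118333.
Payoff takes n = ⌈−ln(1 − rB₀/P)/ln(1+r)⌉ = ⌈13.945⌉ = 14 payments; the last is £661.69.
Total paid = 13·£700.00 + £661.69 = £9,761.69.
Total interest = total paid − principal = £9,761.69 − £8,950.00 = £811.69.

£812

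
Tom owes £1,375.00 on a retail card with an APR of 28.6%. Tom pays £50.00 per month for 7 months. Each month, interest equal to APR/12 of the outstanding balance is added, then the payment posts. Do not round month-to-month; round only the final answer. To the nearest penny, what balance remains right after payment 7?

Monthly rate r = 28.6%/12 = 2.38333% = 0.0238333.
Each month: B ← B·(1+r) − £50.00.
Month 1: interest £32.77; balance after payment £1,357.77.
Month 2: interest £32.36; balance after payment £1,340.13.
Month 3: interest £31.94; balance after payment £1,322.07.
Month 4: interest £31.51; balance after payment £1,303.58.
Month 5: interest £31.07; balance after payment £1,284.65.
Month 6: interest £30.62; balance after payment £1,265.27.
Month 7: interest £30.16; balance after payment £1,245.42.

£1,245.42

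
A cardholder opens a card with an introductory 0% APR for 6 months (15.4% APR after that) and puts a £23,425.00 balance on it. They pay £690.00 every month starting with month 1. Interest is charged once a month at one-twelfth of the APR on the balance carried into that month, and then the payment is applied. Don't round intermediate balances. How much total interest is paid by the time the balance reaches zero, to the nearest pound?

Promo months 1–6 at r₀ = 0%/12 = 0; months 7+ at r₁ = 15.4%/12 = 0.0128333.
After month 6 (no interest yet): B = £23,425.00 − 6·£690.00 = £19,285.00.
Then at r₁ with £690.00/mo: n₂ = −ln(1 − r₁·B/P)/ln(1+r₁) ≈ 34.84 → 35 more payments.
Total paid = 40·£690.00 + £578.13 = £28,178.13; interest = £28,178.13 − £23,425.00 = £4,753.13.

£4,753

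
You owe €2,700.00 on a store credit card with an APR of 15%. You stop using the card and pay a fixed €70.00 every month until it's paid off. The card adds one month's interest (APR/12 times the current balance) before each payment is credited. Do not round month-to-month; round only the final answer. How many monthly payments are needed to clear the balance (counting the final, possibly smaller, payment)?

Monthly rate r = 15%/12 = 1.25% = 0.0125.
Recurrence: B ← B·(1+r) − €70.00.
Month 1: interest €33.75; balance after payment €2,663.75.
Month 2: interest €33.30; balance after payment €2,627.05.
Closed form: n = −ln(1 − rB₀/P)/ln(1+r) = −ln(0.51786)/ln(1.0125) ≈ 52.973, so the balance reaches zero during payment 53.

53 months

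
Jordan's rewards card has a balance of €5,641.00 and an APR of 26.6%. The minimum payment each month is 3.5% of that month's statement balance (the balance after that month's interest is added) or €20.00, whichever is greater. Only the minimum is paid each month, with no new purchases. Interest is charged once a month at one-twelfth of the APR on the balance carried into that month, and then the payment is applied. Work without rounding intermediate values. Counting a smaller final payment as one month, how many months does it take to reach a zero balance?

213 months

Monthly rate r = 26.6%/12 = 2.21667% = 0.0221667.
While 3.5% of the post-interest balance exceeds €20.00, each month B ← (B·(1+r))·(1 − 0.035), i.e. B shrinks by the factor (1+r)·0.965 = 0.98639.
This holds for months 1–169. Entering month 170 the balance is €556.73; 3.5% of the post-interest balance is now below €20.00, so the flat €20.00 minimum applies from here.
From month 170 a fixed €20.00 at rate r clears €556.73 in 44 more payments. Total: 169 + 44 = 213 months.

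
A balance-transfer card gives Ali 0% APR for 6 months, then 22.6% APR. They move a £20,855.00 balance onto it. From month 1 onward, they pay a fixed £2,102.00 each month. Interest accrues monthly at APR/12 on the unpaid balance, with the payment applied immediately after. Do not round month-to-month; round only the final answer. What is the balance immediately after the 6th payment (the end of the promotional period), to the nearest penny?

£8,243.00

Promo months 1–6 at r₀ = 0%/12 = 0; months 7+ at r₁ = 22.6%/12 = 0.0188333.
After month 6 (no interest yet): B = £20,855.00 − 6·£2,102.00 = £8,243.00.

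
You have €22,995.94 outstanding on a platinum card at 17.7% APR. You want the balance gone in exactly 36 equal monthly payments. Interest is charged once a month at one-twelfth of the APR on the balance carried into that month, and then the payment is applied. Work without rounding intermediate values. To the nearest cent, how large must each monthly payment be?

Monthly rate r = 17.7%/12 = 1.475% = 0.01475.
Level-payment amortization: P = B₀·r / (1 − (1+r)^(−n)) = 22995.94·0.01475 / (1 − 1.01475^(−36)).
Denominator 1 − (1+r)^(−36) = 0.409698563.
P = 339.19 / 0.409698563 ≈ 827.90.

€827.90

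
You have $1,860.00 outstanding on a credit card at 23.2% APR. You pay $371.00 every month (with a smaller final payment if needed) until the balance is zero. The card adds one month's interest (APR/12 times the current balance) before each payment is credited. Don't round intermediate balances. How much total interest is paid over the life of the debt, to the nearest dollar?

$116

Monthly rate r = 23.2%/12 = 1.93333% = 0.0193333.
Payoff takes n = ⌈−ln(1 − rB₀/P)/ln(1+r)⌉ = ⌈5.324⌉ = 6 payments; the last is $121.06.
Total paid = 5·$371.00 + $121.06 = $1,976.06.
Total interest = total paid − principal = $1,976.06 − $1,860.00 = $116.06.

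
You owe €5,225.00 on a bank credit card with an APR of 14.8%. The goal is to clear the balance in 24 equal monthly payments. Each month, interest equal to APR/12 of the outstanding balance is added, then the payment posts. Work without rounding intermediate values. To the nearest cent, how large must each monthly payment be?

€252.85

Monthly rate r = 14.8%/12 = 1.23333% = 0.0123333.
Level-payment amortization: P = B₀·r / (1 − (1+r)^(−n)) = 5225.00·0.0123333 / (1 − 1.01233^(−24)).
Denominator 1 − (1+r)^(−24) = 0.254864753.
P = 64.4417 / 0.254864753 ≈ 252.85.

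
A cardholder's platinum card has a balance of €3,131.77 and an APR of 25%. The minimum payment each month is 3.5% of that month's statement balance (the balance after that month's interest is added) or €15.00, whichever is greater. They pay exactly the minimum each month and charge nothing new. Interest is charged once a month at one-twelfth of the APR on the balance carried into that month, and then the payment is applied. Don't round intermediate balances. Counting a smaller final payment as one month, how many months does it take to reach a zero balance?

Monthly rate r = 25%/12 = 2.08333% = 0.0208333.
While 3.5% of the post-interest balance exceeds €15.00, each month B ← (B·(1+r))·(1 − 0.035), i.e. B shrinks by the factor (1+r)·0.965 = 0.9851.
This holds for months 1–134. Entering month 135 the balance is €419.18; 3.5% of the post-interest balance is now below €15.00, so the flat €15.00 minimum applies from here.
From month 135 a fixed €15.00 at rate r clears €419.18 in 43 more payments. Total: 134 + 43 = 177 months.

177 months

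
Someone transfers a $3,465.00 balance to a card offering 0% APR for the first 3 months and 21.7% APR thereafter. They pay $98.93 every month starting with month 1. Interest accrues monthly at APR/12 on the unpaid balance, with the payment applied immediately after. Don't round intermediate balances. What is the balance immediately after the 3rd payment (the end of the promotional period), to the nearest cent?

Promo months 1–3 at r₀ = 0%/12 = 0; months 4+ at r₁ = 21.7%/12 = 0.0180833.
After month 3 (no interest yet): B = $3,465.00 − 3·$98.93 = $3,168.21.

$3,168.21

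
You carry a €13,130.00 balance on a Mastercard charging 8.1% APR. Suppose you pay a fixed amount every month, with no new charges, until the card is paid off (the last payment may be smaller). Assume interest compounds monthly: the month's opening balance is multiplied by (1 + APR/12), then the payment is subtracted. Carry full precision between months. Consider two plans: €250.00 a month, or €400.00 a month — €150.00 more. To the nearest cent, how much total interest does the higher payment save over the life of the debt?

€1,374.29

Monthly rate r = 8.1%/12 = 0.675% = 0.00675.
At €250.00/mo: n = ⌈−ln(1 − rB₀/P)/ln(1+r)⌉ = 66 payments (last €17.51); total interest = total paid − €13,130.00 = €3,137.51.
At €400.00/mo: 38 payments (last €93.22); total interest €1,763.22.
Interest saved = €3,137.51 − €1,763.22 = €1,374.29.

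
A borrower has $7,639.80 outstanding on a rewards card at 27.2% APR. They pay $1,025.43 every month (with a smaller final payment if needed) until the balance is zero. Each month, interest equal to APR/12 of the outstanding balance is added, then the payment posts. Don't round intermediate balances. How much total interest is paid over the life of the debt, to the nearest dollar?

$825

Monthly rate r = 27.2%/12 = 2.26667% = 0.0226667.
Payoff takes n = ⌈−ln(1 − rB₀/P)/ln(1+r)⌉ = ⌈8.253⌉ = 9 payments; the last is $261.37.
Total paid = 8·$1,025.43 + $261.37 = $8,464.81.
Total interest = total paid − principal = $8,464.81 − $7,639.80 = $825.01.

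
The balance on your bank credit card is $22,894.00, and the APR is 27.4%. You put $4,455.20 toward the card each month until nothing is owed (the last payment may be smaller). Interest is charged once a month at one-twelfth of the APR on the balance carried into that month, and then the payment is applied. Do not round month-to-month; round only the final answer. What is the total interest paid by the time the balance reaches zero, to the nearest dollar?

Monthly rate r = 27.4%/12 = 2.28333% = 0.0228333.
Payoff takes n = ⌈−ln(1 − rB₀/P)/ln(1+r)⌉ = ⌈5.528⌉ = 6 payments; the last is $2,365.90.
Total paid = 5·$4,455.20 + $2,365.90 = $24,641.90.
Total interest = total paid − principal = $24,641.90 − $22,894.00 = $1,747.90.

$1,748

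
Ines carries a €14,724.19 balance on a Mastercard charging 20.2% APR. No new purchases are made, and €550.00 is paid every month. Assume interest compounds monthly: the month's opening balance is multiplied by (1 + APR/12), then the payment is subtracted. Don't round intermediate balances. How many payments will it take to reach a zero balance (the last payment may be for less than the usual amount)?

Monthly rate r = 20.2%/12 = 1.68333% = 0.0168333.
Recurrence: B ← B·(1+r) − €550.00.
Month 1: interest €247.86; balance after payment €14,422.05.
Month 2: interest €242.77; balance after payment €14,114.82.
Closed form: n = −ln(1 − rB₀/P)/ln(1+r) = −ln(0.54935)/ln(1.01683) ≈ 35.884, so the balance reaches zero during payment 36.

36 months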